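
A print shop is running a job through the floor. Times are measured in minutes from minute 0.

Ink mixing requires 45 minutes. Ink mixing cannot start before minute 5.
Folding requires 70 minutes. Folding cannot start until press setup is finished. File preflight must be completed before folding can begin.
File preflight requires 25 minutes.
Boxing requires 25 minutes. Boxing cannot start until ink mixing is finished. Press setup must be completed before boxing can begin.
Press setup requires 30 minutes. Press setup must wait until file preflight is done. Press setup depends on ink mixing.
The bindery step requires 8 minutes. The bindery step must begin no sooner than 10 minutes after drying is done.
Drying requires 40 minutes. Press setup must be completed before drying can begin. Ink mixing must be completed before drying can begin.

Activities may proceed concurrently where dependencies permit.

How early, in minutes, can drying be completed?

Ink mixing waits on its own release at minute 5, so it starts at minute 5 and finishes at 5 + 45 = minute 50.
File preflight can start immediately at minute 0; it finishes at minute 25.
For press setup: file preflight (finishes minute 25); ink mixing (finishes minute 50). Taking the maximum gives a start of minute 50, and it finishes at 50 + 30 = minute 80.
Drying has to wait for press setup (finishes minute 80); ink mixing (finishes minute 50). The latest of these is minute 80, so drying runs minute 80 to 80 + 40 = minute 120.

120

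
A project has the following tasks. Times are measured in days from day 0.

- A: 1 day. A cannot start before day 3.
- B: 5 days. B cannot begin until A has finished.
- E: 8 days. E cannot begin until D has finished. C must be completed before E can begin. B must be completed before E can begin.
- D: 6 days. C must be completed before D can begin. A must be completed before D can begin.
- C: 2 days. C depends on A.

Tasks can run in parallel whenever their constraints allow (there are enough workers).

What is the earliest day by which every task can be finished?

After its own release at day 3, A can start at day 3 and finishes at day 4.
C cannot begin until A (finishes day 4). It runs from day 4 to 4 + 2 = day 6.
D cannot start until C (finishes day 6); A (finishes day 4). The controlling bound is day 6, so D finishes at 6 + 6 = day 12.
B waits on A (finishes day 4), so it starts at day 4 and finishes at 4 + 5 = day 9.
E needs all of D (finishes day 12); C (finishes day 6); B (finishes day 9). That puts its earliest start at day 12; it finishes at 12 + 8 = day 20.
All tasks are finished once the last one completes. Finish times: A at 4, B at 9, C at 6, D at 12, E at 20. The latest is day 20.

20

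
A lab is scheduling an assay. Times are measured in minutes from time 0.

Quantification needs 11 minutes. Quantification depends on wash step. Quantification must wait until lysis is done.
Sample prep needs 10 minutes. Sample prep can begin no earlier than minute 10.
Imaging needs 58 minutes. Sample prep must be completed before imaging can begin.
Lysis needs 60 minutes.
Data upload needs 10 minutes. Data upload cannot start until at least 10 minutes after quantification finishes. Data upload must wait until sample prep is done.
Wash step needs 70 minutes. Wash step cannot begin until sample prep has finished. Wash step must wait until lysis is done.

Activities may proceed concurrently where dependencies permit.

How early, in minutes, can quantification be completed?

141

Lysis can start immediately at minute 0; it finishes at minute 60.
Sample prep cannot begin until its own release at minute 10. It runs from minute 10 to 10 + 10 = minute 20.
Wash step has to wait for sample prep (finishes minute 20); lysis (finishes minute 60). The latest of these is minute 60, so wash step runs minute 60 to 60 + 70 = minute 130.
Quantification needs all of wash step (finishes minute 130); lysis (finishes minute 60). That puts its earliest start at minute 130; it finishes at 130 + 11 = minute 141.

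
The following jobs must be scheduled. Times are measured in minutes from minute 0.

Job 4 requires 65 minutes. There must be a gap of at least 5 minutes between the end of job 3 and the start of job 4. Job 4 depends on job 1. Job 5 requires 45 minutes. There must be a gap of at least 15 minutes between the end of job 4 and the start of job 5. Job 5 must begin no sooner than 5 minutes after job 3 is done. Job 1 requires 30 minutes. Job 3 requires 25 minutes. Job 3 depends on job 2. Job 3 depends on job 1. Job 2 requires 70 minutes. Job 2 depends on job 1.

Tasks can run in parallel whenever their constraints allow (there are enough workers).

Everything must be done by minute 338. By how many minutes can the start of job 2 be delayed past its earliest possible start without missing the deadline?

Nothing blocks job 1, so it runs from minute 0 to minute 30.
After job 1 (finishes minute 30), job 2 can start at minute 30 and finishes at minute 100.

Working backward from the deadline:
Job 5 has no dependents, so it just needs to finish by minute 338. Starting by 338 − 45 = minute 293 achieves that.
Job 4 has to be done before job 5 (must start by minute 293, minus 15-minute gap → minute 278). That means finishing by minute 278, i.e. starting by 278 − 65 = minute 213.
Job 3 has several dependents: job 4 (must start by minute 213, minus 5-minute gap → minute 208); job 5 (must start by minute 293, minus 5-minute gap → minute 288). The earliest of those limits is minute 208, so job 3 must start by 208 − 25 = minute 183.
Since job 3 (must start by minute 183) depends on it, job 2 must finish by minute 183. Backing off its 70-minute duration gives a latest start of minute 113.
So job 2 can start as early as minute 30 and as late as minute 113, giving 113 − 30 = 83 minutes of slack.

83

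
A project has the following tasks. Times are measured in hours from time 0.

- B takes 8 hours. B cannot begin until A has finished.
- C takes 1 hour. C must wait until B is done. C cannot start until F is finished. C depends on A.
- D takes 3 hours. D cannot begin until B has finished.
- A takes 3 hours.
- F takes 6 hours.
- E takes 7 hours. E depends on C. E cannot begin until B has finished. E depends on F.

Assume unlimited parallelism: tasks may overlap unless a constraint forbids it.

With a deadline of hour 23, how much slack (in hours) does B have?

4

A has no prerequisites, so it starts at hour 0 and finishes at hour 3.
B waits on A (finishes hour 3), so it starts at hour 3 and finishes at 3 + 8 = hour 11.

Working backward from the deadline:
E must finish by hour 23; it takes 7 hours, so it must start by 23 − 7 = hour 16.
C must finish before E (must start by hour 16). With a 1-hour duration, C must start by 16 − 1 = hour 15.
D has no dependents, so it just needs to finish by hour 23. Starting by 23 − 3 = hour 20 achieves that.
B must finish in time for C (must start by hour 15); D (must start by hour 20); E (must start by hour 16). The tightest is hour 15, so B must start by 15 − 8 = hour 7.
So B can start as early as hour 3 and as late as hour 7, giving 7 − 3 = 4 hours of slack.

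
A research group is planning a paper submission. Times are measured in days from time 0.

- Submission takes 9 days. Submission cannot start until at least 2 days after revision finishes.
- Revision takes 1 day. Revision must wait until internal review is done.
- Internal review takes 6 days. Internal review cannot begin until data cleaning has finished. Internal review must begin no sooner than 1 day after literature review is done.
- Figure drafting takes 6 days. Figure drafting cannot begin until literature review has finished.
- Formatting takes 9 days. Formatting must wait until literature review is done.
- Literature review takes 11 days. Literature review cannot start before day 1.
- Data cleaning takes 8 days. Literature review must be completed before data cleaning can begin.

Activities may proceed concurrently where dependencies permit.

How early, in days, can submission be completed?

38

After its own release at day 1, literature review can start at day 1 and finishes at day 12.
After literature review (finishes day 12), data cleaning can start at day 12 and finishes at day 20.
Internal review has to wait for data cleaning (finishes day 20); literature review (finishes day 12, plus 1-day gap → day 13). The latest of these is day 20, so internal review runs day 20 to 20 + 6 = day 26.
Revision cannot begin until internal review (finishes day 26). It runs from day 26 to 26 + 1 = day 27.
After revision (finishes day 27, plus 2-day gap → day 29), submission can start at day 29 and finishes at day 38.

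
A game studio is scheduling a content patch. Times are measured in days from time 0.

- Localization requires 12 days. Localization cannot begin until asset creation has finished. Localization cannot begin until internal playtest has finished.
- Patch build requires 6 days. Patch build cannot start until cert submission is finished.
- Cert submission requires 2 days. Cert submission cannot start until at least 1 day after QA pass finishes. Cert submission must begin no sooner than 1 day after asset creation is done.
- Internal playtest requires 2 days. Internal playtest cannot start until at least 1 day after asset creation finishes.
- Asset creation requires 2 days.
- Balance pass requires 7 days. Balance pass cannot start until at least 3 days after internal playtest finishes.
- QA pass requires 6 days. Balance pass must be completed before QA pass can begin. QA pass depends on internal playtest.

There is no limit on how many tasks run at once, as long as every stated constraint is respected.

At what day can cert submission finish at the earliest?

Nothing blocks asset creation, so it runs from day 0 to day 2.
Internal playtest waits on asset creation (finishes day 2, plus 1-day gap → day 3), so it starts at day 3 and finishes at 3 + 2 = day 5.
After internal playtest (finishes day 5, plus 3-day gap → day 8), balance pass can start at day 8 and finishes at day 15.
QA pass cannot start until balance pass (finishes day 15); internal playtest (finishes day 5). The controlling bound is day 15, so QA pass finishes at 15 + 6 = day 21.
Cert submission has to wait for QA pass (finishes day 21, plus 1-day gap → day 22); asset creation (finishes day 2, plus 1-day gap → day 3). The latest of these is day 22, so cert submission runs day 22 to 22 + 2 = day 24.

24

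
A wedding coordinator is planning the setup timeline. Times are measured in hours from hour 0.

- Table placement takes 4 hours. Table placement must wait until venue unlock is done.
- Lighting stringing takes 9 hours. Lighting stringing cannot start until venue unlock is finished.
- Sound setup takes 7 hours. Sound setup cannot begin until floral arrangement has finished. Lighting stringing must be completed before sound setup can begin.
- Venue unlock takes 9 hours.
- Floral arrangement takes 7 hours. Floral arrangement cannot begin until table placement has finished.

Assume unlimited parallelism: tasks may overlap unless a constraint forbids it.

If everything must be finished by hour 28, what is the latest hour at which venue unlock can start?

To finish by hour 28, sound setup (duration 7) must start no later than hour 21.
Floral arrangement has to be done before sound setup (must start by hour 21). That means finishing by hour 21, i.e. starting by 21 − 7 = hour 14.
Table placement must finish before floral arrangement (must start by hour 14). With a 4-hour duration, table placement must start by 14 − 4 = hour 10.
Lighting stringing feeds into sound setup (must start by hour 21); so lighting stringing must finish by hour 21 and therefore start by hour 12.
Venue unlock must finish in time for table placement (must start by hour 10); lighting stringing (must start by hour 12). The tightest is hour 10, so venue unlock must start by 10 − 9 = hour 1.

1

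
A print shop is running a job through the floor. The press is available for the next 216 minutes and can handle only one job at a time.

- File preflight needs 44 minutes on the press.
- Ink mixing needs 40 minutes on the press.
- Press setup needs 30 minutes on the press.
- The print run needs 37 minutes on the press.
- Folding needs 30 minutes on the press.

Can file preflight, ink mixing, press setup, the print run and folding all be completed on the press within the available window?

Running back to back, the jobs need 44 + 40 + 30 + 37 + 30 = 181 minutes on the press.
Since 181 ≤ 216, they fit within the window.

Yes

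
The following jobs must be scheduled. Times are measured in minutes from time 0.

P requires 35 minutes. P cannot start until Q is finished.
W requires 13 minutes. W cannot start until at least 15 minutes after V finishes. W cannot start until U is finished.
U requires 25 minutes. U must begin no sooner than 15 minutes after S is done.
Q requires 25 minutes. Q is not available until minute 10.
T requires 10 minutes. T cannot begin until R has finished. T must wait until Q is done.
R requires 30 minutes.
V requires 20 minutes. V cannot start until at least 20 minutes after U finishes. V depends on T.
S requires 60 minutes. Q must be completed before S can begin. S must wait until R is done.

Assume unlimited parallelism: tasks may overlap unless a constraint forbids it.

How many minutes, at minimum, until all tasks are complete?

203

R can start immediately at minute 0; it finishes at minute 30.
After its own release at minute 10, Q can start at minute 10 and finishes at minute 35.
For T: R (finishes minute 30); Q (finishes minute 35). Taking the maximum gives a start of minute 35, and it finishes at 35 + 10 = minute 45.
S cannot start until Q (finishes minute 35); R (finishes minute 30). The controlling bound is minute 35, so S finishes at 35 + 60 = minute 95.
U cannot begin until S (finishes minute 95, plus 15-minute gap → minute 110). It runs from minute 110 to 110 + 25 = minute 135.
V cannot start until U (finishes minute 135, plus 20-minute gap → minute 155); T (finishes minute 45). The controlling bound is minute 155, so V finishes at 155 + 20 = minute 175.
W cannot start until V (finishes minute 175, plus 15-minute gap → minute 190); U (finishes minute 135). The controlling bound is minute 190, so W finishes at 190 + 13 = minute 203.
P cannot begin until Q (finishes minute 35). It runs from minute 35 to 35 + 35 = minute 70.
All tasks are finished once the last one completes. Finish times: P at 70, Q at 35, R at 30, S at 95, T at 45, U at 135, V at 175, W at 203. The latest is minute 203.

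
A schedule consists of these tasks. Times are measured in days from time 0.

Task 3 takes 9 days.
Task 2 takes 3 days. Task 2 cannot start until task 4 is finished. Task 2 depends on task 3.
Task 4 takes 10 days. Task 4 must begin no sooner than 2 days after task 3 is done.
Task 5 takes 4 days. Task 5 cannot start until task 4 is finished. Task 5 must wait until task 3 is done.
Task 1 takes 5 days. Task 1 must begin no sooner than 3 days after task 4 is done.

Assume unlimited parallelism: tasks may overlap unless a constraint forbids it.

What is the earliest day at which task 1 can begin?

24

Nothing blocks task 3, so it runs from day 0 to day 9.
Task 4 waits on task 3 (finishes day 9, plus 2-day gap → day 11), so it starts at day 11 and finishes at 11 + 10 = day 21.
Task 1 waits on task 4 (finishes day 21, plus 3-day gap → day 24), so the earliest it can start is day 24.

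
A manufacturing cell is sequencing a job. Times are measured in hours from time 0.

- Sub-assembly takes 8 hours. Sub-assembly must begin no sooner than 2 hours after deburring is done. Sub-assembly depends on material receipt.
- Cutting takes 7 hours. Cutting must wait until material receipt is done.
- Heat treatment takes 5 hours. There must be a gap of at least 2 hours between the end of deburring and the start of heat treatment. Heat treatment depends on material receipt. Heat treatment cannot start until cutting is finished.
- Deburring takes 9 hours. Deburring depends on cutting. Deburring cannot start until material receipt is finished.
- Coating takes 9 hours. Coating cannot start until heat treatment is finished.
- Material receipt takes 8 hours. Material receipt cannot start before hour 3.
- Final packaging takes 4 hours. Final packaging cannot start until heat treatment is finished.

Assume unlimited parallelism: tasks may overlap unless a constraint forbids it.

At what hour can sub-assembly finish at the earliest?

Material receipt cannot begin until its own release at hour 3. It runs from hour 3 to 3 + 8 = hour 11.
Cutting cannot begin until material receipt (finishes hour 11). It runs from hour 11 to 11 + 7 = hour 18.
Deburring has to wait for cutting (finishes hour 18); material receipt (finishes hour 11). The latest of these is hour 18, so deburring runs hour 18 to 18 + 9 = hour 27.
For sub-assembly: deburring (finishes hour 27, plus 2-hour gap → hour 29); material receipt (finishes hour 11). Taking the maximum gives a start of hour 29, and it finishes at 29 + 8 = hour 37.

37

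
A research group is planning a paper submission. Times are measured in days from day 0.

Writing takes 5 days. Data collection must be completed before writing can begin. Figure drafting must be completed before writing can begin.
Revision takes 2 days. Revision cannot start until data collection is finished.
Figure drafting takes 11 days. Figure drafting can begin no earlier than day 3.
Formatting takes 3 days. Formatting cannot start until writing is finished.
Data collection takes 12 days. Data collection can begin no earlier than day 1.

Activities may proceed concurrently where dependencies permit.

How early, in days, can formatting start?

Figure drafting cannot begin until its own release at day 3. It runs from day 3 to 3 + 11 = day 14.
Data collection waits on its own release at day 1, so it starts at day 1 and finishes at 1 + 12 = day 13.
For writing: data collection (finishes day 13); figure drafting (finishes day 14). Taking the maximum gives a start of day 14, and it finishes at 14 + 5 = day 19.
Formatting waits on writing (finishes day 19), so the earliest it can start is day 19.

19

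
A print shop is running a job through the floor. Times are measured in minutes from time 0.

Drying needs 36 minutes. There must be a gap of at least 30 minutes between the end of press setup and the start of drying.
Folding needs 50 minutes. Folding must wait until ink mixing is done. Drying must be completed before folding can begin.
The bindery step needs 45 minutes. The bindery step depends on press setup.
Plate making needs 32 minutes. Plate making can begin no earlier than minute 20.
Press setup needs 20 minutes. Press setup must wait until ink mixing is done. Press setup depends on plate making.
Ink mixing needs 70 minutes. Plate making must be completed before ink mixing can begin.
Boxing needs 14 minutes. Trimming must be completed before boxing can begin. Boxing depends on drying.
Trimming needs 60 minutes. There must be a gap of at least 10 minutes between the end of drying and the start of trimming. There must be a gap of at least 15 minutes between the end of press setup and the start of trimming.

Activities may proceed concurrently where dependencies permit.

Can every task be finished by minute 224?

Plate making waits on its own release at minute 20, so it starts at minute 20 and finishes at 20 + 32 = minute 52.
After plate making (finishes minute 52), ink mixing can start at minute 52 and finishes at minute 122.
Press setup has to wait for ink mixing (finishes minute 122); plate making (finishes minute 52). The latest of these is minute 122, so press setup runs minute 122 to 122 + 20 = minute 142.
The bindery step waits on press setup (finishes minute 142), so it starts at minute 142 and finishes at 142 + 45 = minute 187.
After press setup (finishes minute 142, plus 30-minute gap → minute 172), drying can start at minute 172 and finishes at minute 208.
Folding has to wait for ink mixing (finishes minute 122); drying (finishes minute 208). The latest of these is minute 208, so folding runs minute 208 to 208 + 50 = minute 258.
Trimming cannot start until drying (finishes minute 208, plus 10-minute gap → minute 218); press setup (finishes minute 142, plus 15-minute gap → minute 157). The controlling bound is minute 218, so trimming finishes at 218 + 60 = minute 278.
For boxing: trimming (finishes minute 278); drying (finishes minute 208). Taking the maximum gives a start of minute 278, and it finishes at 278 + 14 = minute 292.
The earliest everything can be done is minute 292, which is after the deadline of 224, so it is not possible.

No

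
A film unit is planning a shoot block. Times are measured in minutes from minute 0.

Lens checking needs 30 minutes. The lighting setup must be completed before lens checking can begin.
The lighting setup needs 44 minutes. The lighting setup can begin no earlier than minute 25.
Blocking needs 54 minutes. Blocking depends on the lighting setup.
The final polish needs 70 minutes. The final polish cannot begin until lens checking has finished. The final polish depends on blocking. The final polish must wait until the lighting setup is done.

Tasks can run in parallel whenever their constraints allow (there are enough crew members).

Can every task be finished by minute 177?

The lighting setup cannot begin until its own release at minute 25. It runs from minute 25 to 25 + 44 = minute 69.
Blocking cannot begin until the lighting setup (finishes minute 69). It runs from minute 69 to 69 + 54 = minute 123.
After the lighting setup (finishes minute 69), lens checking can start at minute 69 and finishes at minute 99.
The final polish cannot start until lens checking (finishes minute 99); blocking (finishes minute 123); the lighting setup (finishes minute 69). The controlling bound is minute 123, so the final polish finishes at 123 + 70 = minute 193.
The earliest everything can be done is minute 193, which is after the deadline of 177, so it is not possible.

No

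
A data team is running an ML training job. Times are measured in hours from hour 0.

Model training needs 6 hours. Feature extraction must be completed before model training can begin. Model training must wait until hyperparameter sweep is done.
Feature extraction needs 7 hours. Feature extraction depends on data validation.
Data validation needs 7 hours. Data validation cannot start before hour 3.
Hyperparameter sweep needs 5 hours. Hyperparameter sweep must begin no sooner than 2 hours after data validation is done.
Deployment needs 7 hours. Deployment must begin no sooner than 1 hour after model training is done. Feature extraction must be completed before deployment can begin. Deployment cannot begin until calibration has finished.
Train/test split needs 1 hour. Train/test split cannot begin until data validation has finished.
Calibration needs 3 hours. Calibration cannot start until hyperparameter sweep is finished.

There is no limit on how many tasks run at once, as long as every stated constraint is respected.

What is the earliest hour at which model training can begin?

17

Data validation cannot begin until its own release at hour 3. It runs from hour 3 to 3 + 7 = hour 10.
Hyperparameter sweep cannot begin until data validation (finishes hour 10, plus 2-hour gap → hour 12). It runs from hour 12 to 12 + 5 = hour 17.
Feature extraction waits on data validation (finishes hour 10), so it starts at hour 10 and finishes at 10 + 7 = hour 17.
Model training waits on feature extraction (finishes hour 17); hyperparameter sweep (finishes hour 17). The latest of these is hour 17, which is the earliest model training can start.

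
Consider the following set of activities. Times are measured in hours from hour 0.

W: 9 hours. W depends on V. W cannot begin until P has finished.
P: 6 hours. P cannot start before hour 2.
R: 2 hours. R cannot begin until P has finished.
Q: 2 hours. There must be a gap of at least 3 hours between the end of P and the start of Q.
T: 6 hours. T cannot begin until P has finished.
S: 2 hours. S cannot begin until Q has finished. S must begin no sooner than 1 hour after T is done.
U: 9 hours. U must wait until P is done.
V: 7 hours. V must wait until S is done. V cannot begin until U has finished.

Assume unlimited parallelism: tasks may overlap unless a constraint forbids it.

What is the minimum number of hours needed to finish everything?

After its own release at hour 2, P can start at hour 2 and finishes at hour 8.
U waits on P (finishes hour 8), so it starts at hour 8 and finishes at 8 + 9 = hour 17.
After P (finishes hour 8), T can start at hour 8 and finishes at hour 14.
After P (finishes hour 8), R can start at hour 8 and finishes at hour 10.
Q waits on P (finishes hour 8, plus 3-hour gap → hour 11), so it starts at hour 11 and finishes at 11 + 2 = hour 13.
For S: Q (finishes hour 13); T (finishes hour 14, plus 1-hour gap → hour 15). Taking the maximum gives a start of hour 15, and it finishes at 15 + 2 = hour 17.
For V: S (finishes hour 17); U (finishes hour 17). Taking the maximum gives a start of hour 17, and it finishes at 17 + 7 = hour 24.
W needs all of V (finishes hour 24); P (finishes hour 8). That puts its earliest start at hour 24; it finishes at 24 + 9 = hour 33.
All tasks are finished once the last one completes. Finish times: P at 8, Q at 13, R at 10, S at 17, T at 14, U at 17, V at 24, W at 33. The latest is hour 33.

33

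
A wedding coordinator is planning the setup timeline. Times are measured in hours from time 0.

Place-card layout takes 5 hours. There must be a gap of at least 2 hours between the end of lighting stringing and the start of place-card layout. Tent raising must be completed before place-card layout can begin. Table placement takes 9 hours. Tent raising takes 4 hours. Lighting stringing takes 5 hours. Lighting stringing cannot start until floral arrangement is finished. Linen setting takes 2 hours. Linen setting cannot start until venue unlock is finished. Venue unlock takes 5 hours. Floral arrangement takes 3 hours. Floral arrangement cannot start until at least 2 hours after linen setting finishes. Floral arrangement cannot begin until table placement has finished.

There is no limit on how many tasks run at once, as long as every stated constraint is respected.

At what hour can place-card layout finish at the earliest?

24

Table placement can start immediately at hour 0; it finishes at hour 9.
Nothing blocks tent raising, so it runs from hour 0 to hour 4.
Nothing blocks venue unlock, so it runs from hour 0 to hour 5.
After venue unlock (finishes hour 5), linen setting can start at hour 5 and finishes at hour 7.
For floral arrangement: linen setting (finishes hour 7, plus 2-hour gap → hour 9); table placement (finishes hour 9). Taking the maximum gives a start of hour 9, and it finishes at 9 + 3 = hour 12.
Lighting stringing waits on floral arrangement (finishes hour 12), so it starts at hour 12 and finishes at 12 + 5 = hour 17.
Place-card layout cannot start until lighting stringing (finishes hour 17, plus 2-hour gap → hour 19); tent raising (finishes hour 4). The controlling bound is hour 19, so place-card layout finishes at 19 + 5 = hour 24.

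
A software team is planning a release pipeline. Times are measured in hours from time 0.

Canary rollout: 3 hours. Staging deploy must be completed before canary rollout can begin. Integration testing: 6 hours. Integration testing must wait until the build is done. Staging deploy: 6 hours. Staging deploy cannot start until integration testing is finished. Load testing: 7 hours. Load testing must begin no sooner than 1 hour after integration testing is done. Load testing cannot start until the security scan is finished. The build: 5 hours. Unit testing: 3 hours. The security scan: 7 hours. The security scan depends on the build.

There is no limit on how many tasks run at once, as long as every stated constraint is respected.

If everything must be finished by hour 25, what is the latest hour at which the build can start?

5

To finish by hour 25, canary rollout (duration 3) must start no later than hour 22.
Staging deploy has to be done before canary rollout (must start by hour 22). That means finishing by hour 22, i.e. starting by 22 − 6 = hour 16.
Load testing has no dependents, so it just needs to finish by hour 25. Starting by 25 − 7 = hour 18 achieves that.
For integration testing: staging deploy (must start by hour 16); load testing (must start by hour 18, minus 1-hour gap → hour 17). The most restrictive is hour 16; with a 6-hour duration, integration testing must start by hour 10.
The security scan feeds into load testing (must start by hour 18); so the security scan must finish by hour 18 and therefore start by hour 11.
The build must finish in time for integration testing (must start by hour 10); the security scan (must start by hour 11). The tightest is hour 10, so the build must start by 10 − 5 = hour 5.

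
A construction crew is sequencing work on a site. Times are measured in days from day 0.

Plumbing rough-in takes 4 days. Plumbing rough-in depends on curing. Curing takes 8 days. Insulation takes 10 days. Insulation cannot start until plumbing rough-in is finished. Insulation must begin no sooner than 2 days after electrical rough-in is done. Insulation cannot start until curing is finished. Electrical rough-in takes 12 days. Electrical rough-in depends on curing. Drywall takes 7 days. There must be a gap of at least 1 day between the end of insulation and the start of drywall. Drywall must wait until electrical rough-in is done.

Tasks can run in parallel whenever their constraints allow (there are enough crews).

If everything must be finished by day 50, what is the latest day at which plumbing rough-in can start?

Nothing follows drywall; the deadline of day 50 is its only limit. It must start by 50 − 7 = day 43.
Insulation must finish before drywall (must start by day 43, minus 1-day gap → day 42). With a 10-day duration, insulation must start by 42 − 10 = day 32.
Plumbing rough-in must finish before insulation (must start by day 32). With a 4-day duration, plumbing rough-in must start by 32 − 4 = day 28.

28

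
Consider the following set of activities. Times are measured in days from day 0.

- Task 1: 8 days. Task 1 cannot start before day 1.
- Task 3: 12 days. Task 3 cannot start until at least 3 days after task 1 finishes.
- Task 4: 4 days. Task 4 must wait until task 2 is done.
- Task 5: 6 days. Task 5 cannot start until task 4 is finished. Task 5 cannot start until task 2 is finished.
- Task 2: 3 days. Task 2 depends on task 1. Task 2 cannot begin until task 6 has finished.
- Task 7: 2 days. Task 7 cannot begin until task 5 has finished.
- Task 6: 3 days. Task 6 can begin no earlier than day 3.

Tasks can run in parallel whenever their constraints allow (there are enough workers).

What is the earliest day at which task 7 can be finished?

After its own release at day 3, task 6 can start at day 3 and finishes at day 6.
Task 1 cannot begin until its own release at day 1. It runs from day 1 to 1 + 8 = day 9.
Task 2 cannot start until task 1 (finishes day 9); task 6 (finishes day 6). The controlling bound is day 9, so task 2 finishes at 9 + 3 = day 12.
Task 4 waits on task 2 (finishes day 12), so it starts at day 12 and finishes at 12 + 4 = day 16.
Task 5 needs all of task 4 (finishes day 16); task 2 (finishes day 12). That puts its earliest start at day 16; it finishes at 16 + 6 = day 22.
Task 7 waits on task 5 (finishes day 22), so it starts at day 22 and finishes at 22 + 2 = day 24.

24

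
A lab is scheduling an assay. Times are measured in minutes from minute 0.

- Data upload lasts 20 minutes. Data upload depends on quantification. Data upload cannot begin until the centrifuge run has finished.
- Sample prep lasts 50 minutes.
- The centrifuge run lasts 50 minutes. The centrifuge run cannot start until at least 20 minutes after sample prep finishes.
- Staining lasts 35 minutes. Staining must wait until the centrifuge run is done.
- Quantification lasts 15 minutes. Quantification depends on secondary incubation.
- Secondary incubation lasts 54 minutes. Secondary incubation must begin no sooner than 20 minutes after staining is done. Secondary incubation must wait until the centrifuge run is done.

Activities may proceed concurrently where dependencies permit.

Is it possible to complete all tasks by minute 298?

Yes

Sample prep has no prerequisites, so it starts at minute 0 and finishes at minute 50.
The centrifuge run cannot begin until sample prep (finishes minute 50, plus 20-minute gap → minute 70). It runs from minute 70 to 70 + 50 = minute 120.
Staining waits on the centrifuge run (finishes minute 120), so it starts at minute 120 and finishes at 120 + 35 = minute 155.
Secondary incubation needs all of staining (finishes minute 155, plus 20-minute gap → minute 175); the centrifuge run (finishes minute 120). That puts its earliest start at minute 175; it finishes at 175 + 54 = minute 229.
Quantification waits on secondary incubation (finishes minute 229), so it starts at minute 229 and finishes at 229 + 15 = minute 244.
Data upload has to wait for quantification (finishes minute 244); the centrifuge run (finishes minute 120). The latest of these is minute 244, so data upload runs minute 244 to 244 + 20 = minute 264.
Every task is finished by minute 264, which is no later than the deadline of 298, so the schedule is feasible.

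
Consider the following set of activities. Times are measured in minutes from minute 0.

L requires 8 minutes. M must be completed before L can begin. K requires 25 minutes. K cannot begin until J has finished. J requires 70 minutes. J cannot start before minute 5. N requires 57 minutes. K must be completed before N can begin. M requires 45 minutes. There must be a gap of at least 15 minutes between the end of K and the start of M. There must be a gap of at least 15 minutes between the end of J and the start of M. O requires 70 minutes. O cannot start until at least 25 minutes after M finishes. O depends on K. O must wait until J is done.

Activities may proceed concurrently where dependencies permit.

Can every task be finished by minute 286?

After its own release at minute 5, J can start at minute 5 and finishes at minute 75.
K cannot begin until J (finishes minute 75). It runs from minute 75 to 75 + 25 = minute 100.
After K (finishes minute 100), N can start at minute 100 and finishes at minute 157.
For M: K (finishes minute 100, plus 15-minute gap → minute 115); J (finishes minute 75, plus 15-minute gap → minute 90). Taking the maximum gives a start of minute 115, and it finishes at 115 + 45 = minute 160.
For O: M (finishes minute 160, plus 25-minute gap → minute 185); K (finishes minute 100); J (finishes minute 75). Taking the maximum gives a start of minute 185, and it finishes at 185 + 70 = minute 255.
L waits on M (finishes minute 160), so it starts at minute 160 and finishes at 160 + 8 = minute 168.
Every task is finished by minute 255, which is no later than the deadline of 286, so the schedule is feasible.

Yes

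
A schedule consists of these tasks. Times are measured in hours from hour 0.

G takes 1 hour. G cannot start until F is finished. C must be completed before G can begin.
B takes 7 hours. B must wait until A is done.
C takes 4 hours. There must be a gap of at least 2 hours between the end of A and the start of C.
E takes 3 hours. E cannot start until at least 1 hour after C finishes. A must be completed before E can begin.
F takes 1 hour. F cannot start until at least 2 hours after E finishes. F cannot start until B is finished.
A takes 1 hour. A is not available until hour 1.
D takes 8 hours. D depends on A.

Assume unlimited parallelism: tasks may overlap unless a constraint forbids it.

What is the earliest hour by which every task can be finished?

16

After its own release at hour 1, A can start at hour 1 and finishes at hour 2.
After A (finishes hour 2), D can start at hour 2 and finishes at hour 10.
C waits on A (finishes hour 2, plus 2-hour gap → hour 4), so it starts at hour 4 and finishes at 4 + 4 = hour 8.
For E: C (finishes hour 8, plus 1-hour gap → hour 9); A (finishes hour 2). Taking the maximum gives a start of hour 9, and it finishes at 9 + 3 = hour 12.
B waits on A (finishes hour 2), so it starts at hour 2 and finishes at 2 + 7 = hour 9.
For F: E (finishes hour 12, plus 2-hour gap → hour 14); B (finishes hour 9). Taking the maximum gives a start of hour 14, and it finishes at 14 + 1 = hour 15.
G has to wait for F (finishes hour 15); C (finishes hour 8). The latest of these is hour 15, so G runs hour 15 to 15 + 1 = hour 16.
All tasks are finished once the last one completes. Finish times: A at 2, B at 9, C at 8, D at 10, E at 12, F at 15, G at 16. The latest is hour 16.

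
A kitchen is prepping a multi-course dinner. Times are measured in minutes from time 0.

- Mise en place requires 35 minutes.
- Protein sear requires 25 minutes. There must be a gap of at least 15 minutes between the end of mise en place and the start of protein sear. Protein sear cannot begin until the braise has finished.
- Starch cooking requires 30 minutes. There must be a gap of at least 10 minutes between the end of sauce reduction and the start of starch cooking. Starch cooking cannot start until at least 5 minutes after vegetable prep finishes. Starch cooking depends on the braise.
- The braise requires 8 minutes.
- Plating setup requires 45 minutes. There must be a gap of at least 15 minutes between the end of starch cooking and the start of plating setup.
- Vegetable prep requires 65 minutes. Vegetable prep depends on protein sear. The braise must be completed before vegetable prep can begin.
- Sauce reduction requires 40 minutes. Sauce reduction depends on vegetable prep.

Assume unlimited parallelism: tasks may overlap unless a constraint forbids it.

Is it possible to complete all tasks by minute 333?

Yes

The braise can start immediately at minute 0; it finishes at minute 8.
Mise en place has no prerequisites, so it starts at minute 0 and finishes at minute 35.
Protein sear has to wait for mise en place (finishes minute 35, plus 15-minute gap → minute 50); the braise (finishes minute 8). The latest of these is minute 50, so protein sear runs minute 50 to 50 + 25 = minute 75.
For vegetable prep: protein sear (finishes minute 75); the braise (finishes minute 8). Taking the maximum gives a start of minute 75, and it finishes at 75 + 65 = minute 140.
After vegetable prep (finishes minute 140), sauce reduction can start at minute 140 and finishes at minute 180.
Starch cooking cannot start until sauce reduction (finishes minute 180, plus 10-minute gap → minute 190); vegetable prep (finishes minute 140, plus 5-minute gap → minute 145); the braise (finishes minute 8). The controlling bound is minute 190, so starch cooking finishes at 190 + 30 = minute 220.
After starch cooking (finishes minute 220, plus 15-minute gap → minute 235), plating setup can start at minute 235 and finishes at minute 280.
Every task is finished by minute 280, which is no later than the deadline of 333, so the schedule is feasible.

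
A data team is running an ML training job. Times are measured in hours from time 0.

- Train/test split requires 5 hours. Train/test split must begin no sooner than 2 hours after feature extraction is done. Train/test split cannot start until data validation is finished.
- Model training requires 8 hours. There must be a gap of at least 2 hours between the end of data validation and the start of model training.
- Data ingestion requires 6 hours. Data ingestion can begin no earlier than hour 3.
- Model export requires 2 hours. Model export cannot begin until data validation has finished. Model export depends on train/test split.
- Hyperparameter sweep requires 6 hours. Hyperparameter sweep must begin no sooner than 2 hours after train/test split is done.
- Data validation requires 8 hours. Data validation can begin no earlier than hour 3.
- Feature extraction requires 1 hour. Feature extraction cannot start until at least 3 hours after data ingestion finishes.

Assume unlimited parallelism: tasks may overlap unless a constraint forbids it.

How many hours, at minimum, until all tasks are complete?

28

Data validation cannot begin until its own release at hour 3. It runs from hour 3 to 3 + 8 = hour 11.
Model training cannot begin until data validation (finishes hour 11, plus 2-hour gap → hour 13). It runs from hour 13 to 13 + 8 = hour 21.
Data ingestion cannot begin until its own release at hour 3. It runs from hour 3 to 3 + 6 = hour 9.
Feature extraction cannot begin until data ingestion (finishes hour 9, plus 3-hour gap → hour 12). It runs from hour 12 to 12 + 1 = hour 13.
Train/test split has to wait for feature extraction (finishes hour 13, plus 2-hour gap → hour 15); data validation (finishes hour 11). The latest of these is hour 15, so train/test split runs hour 15 to 15 + 5 = hour 20.
For model export: data validation (finishes hour 11); train/test split (finishes hour 20). Taking the maximum gives a start of hour 20, and it finishes at 20 + 2 = hour 22.
Hyperparameter sweep cannot begin until train/test split (finishes hour 20, plus 2-hour gap → hour 22). It runs from hour 22 to 22 + 6 = hour 28.
All tasks are finished once the last one completes. Finish times: Data ingestion at 9, Data validation at 11, Feature extraction at 13, Train/test split at 20, Hyperparameter sweep at 28, Model training at 21, Model export at 22. The latest is hour 28.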